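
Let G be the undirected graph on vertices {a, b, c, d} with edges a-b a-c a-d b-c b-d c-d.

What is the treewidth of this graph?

3

A width-3 tree decomposition is:
Bags: B1 = {a, b, c, d}
Tree: (single bag)
With just one bag of size 4, the width is 4 − 1 = 3, so tw(G) ≤ 3. Conversely, {a, b, c, d} is a clique of size 4, and the vertices of any clique must share a bag in every tree decomposition; so some bag has ≥ 4 vertices and tw(G) ≥ 3. Therefore the treewidth is 3.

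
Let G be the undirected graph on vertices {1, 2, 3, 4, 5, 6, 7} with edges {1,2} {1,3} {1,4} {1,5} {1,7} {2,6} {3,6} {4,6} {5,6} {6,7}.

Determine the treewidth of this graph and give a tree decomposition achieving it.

Treewidth 2.
Bags: B1 = {1, 3, 6}  B2 = {1, 2, 6}  B3 = {1, 5, 6}  B4 = {1, 6, 7}  B5 = {1, 4, 6}
Tree: B1–B2, B2–B3, B3–B4, B4–B5

Each bag holds 3 vertices, so the decomposition has width 2, which upper-bounds the treewidth. The edges 6–3–1–2–6 form a cycle, so G is not a tree and its treewidth is at least 2. The upper and lower bounds meet at 2, so that is the treewidth.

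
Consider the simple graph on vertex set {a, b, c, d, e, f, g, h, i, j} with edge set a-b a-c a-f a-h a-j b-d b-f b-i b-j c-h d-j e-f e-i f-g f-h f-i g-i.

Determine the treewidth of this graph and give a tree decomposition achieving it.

Each bag holds 3 vertices, so the decomposition has width 2, which upper-bounds the treewidth. For the lower bound, the 3 vertices {b, d, j} are pairwise adjacent, and any tree decomposition puts a clique entirely inside one bag — forcing width ≥ 2. The upper and lower bounds meet at 2, so that is the treewidth.

Treewidth 2.
One optimal decomposition is:
Bags: B1 = {a, b, j}  B2 = {a, b, f}  B3 = {a, f, h}  B4 = {b, d, j}  B5 = {b, f, i}  B6 = {f, g, i}  B7 = {a, c, h}  B8 = {e, f, i}
Tree: B1–B2, B2–B3, B1–B4, B2–B5, B5–B6, B3–B7, B5–B8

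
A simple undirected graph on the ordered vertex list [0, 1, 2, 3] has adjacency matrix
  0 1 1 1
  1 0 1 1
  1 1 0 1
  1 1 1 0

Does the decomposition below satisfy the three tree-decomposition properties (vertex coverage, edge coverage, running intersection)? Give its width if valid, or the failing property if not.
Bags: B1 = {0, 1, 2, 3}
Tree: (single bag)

Every vertex of G appears in some bag (union = {0, 1, 2, 3}); every edge is covered by a bag; and for each vertex v the set of bags containing v is connected in the bag tree. The decomposition is therefore valid. The largest bag has 4 vertices, so the width is 3.

Yes; width 3.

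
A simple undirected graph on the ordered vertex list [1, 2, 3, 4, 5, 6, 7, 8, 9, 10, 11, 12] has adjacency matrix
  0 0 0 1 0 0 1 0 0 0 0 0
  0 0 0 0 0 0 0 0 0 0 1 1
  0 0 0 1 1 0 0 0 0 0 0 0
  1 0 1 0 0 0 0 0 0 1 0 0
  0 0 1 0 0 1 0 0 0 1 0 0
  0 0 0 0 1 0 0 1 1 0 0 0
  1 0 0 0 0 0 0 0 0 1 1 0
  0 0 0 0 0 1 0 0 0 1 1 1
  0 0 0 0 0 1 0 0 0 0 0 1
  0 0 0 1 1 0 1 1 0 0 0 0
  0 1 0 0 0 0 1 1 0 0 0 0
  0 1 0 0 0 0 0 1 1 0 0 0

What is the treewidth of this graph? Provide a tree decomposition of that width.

Each bag holds 4 vertices, so the decomposition has width 3, which upper-bounds the treewidth. For the lower bound: the 4 vertex sets {1,3,4}, {5}, {10}, {6,7,8,11} are disjoint, each induces a connected subgraph, and every pair is joined by at least one edge of G. Contracting each set to a single vertex therefore yields K_{4} as a minor, and since treewidth is minor-monotone, tw(G) ≥ tw(K_{4}) = 3. Combining the bounds, tw(G) = 3.

Treewidth 3.
One optimal decomposition is:
Bags: B1 = {1, 3, 4, 5}  B2 = {1, 4, 5, 10}  B3 = {1, 5, 7, 10}  B4 = {5, 6, 7, 10}  B5 = {6, 7, 8, 10}  B6 = {6, 7, 8, 11}  B7 = {6, 8, 9, 11}  B8 = {8, 9, 11, 12}  B9 = {2, 9, 11, 12}
Tree: B1–B2, B2–B3, B3–B4, B4–B5, B5–B6, B6–B7, B7–B8, B8–B9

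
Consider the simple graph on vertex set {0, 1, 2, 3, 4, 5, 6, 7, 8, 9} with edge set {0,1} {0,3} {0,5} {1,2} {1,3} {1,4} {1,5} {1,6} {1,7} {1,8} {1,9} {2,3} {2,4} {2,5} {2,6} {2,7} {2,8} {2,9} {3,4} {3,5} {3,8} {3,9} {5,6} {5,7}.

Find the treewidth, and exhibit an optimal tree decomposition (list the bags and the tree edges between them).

Treewidth 3.
One optimal decomposition is:
Bags: B1 = {1, 2, 3, 4}  B2 = {1, 2, 3, 5}  B3 = {1, 2, 5, 6}  B4 = {1, 2, 5, 7}  B5 = {1, 2, 3, 9}  B6 = {0, 1, 3, 5}  B7 = {1, 2, 3, 8}
Tree: B1–B2, B2–B3, B2–B4, B1–B5, B2–B6, B2–B7

Every bag has size at most 4, so the width is 4 − 1 = 3 and tw(G) ≤ 3. On the other hand G contains the 4-clique {0, 1, 3, 5}. A clique must lie in a single bag of any decomposition, so no decomposition can have width below 3. Therefore the treewidth is 3.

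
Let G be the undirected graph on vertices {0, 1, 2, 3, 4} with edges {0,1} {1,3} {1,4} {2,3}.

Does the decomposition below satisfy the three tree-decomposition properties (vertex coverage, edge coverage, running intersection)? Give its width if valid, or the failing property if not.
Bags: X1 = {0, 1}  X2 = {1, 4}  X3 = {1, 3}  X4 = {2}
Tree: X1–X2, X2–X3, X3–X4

A tree decomposition must satisfy three properties: every vertex lies in some bag; for every edge, both endpoints lie together in some bag; and for every vertex, the bags containing it form a connected subtree. Here edge (3,2) lies in no bag, so the decomposition is invalid.

No — edge (3,2) lies in no bag.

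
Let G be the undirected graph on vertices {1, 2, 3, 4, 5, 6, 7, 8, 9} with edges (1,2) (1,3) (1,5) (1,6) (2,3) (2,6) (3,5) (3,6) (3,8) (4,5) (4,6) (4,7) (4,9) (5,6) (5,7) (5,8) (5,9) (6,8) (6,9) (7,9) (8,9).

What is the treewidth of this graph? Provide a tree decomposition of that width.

Each bag holds 4 vertices, so the decomposition has width 3, which upper-bounds the treewidth. On the other hand G contains the 4-clique {1, 2, 3, 6}. A clique must lie in a single bag of any decomposition, so no decomposition can have width below 3. Combining the bounds, tw(G) = 3.

Treewidth 3.
One such decomposition:
Bags: B1 = {5, 6, 8, 9}  B2 = {3, 5, 6, 8}  B3 = {1, 3, 5, 6}  B4 = {4, 5, 6, 9}  B5 = {1, 2, 3, 6}  B6 = {4, 5, 7, 9}
Tree: B1–B2, B2–B3, B1–B4, B3–B5, B4–B6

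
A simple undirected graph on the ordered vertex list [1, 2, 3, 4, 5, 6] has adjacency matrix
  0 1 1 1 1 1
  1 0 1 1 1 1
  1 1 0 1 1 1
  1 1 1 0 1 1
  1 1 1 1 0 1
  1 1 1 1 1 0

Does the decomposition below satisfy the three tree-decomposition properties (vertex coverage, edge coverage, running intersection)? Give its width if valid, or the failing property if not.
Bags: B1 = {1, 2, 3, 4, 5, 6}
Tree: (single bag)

Yes; width 5.

Checking the three conditions: (i) the bags cover all of {1, 2, 3, 4, 5, 6}; (ii) for each edge, some bag contains both endpoints; (iii) the bags containing any fixed vertex form a subtree. All hold, so the decomposition is valid with width 6 − 1 = 5.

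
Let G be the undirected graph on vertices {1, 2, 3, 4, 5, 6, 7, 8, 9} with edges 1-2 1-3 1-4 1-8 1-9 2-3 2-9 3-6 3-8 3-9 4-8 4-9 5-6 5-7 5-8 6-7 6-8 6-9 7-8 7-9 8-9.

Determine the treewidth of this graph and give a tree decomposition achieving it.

Treewidth 3.
Bags: B1 = {6, 7, 8, 9}  B2 = {3, 6, 8, 9}  B3 = {1, 3, 8, 9}  B4 = {1, 4, 8, 9}  B5 = {5, 6, 7, 8}  B6 = {1, 2, 3, 9}
Tree: B1–B2, B2–B3, B3–B4, B1–B5, B3–B6

Every bag has size at most 4, so the width is 4 − 1 = 3 and tw(G) ≤ 3. For the lower bound, the 4 vertices {1, 3, 8, 9} are pairwise adjacent, and any tree decomposition puts a clique entirely inside one bag — forcing width ≥ 3. Hence tw(G) = 3 exactly.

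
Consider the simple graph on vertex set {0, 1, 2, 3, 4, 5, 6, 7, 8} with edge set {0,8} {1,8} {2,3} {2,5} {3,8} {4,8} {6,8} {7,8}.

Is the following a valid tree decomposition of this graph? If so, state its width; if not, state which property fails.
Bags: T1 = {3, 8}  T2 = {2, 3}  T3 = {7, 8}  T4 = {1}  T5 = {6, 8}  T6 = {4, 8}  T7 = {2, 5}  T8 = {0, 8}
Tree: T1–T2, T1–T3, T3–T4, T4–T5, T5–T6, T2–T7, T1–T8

A tree decomposition must satisfy three properties: every vertex lies in some bag; for every edge, both endpoints lie together in some bag; and for every vertex, the bags containing it form a connected subtree. Here edge (8,1) lies in no bag, so the decomposition is invalid.

No — edge (8,1) lies in no bag.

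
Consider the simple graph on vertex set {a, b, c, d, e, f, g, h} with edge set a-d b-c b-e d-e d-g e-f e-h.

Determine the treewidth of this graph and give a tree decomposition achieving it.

Every bag has size at most 2, so the width is 2 − 1 = 1 and tw(G) ≤ 1. Since G has at least one edge (e.g. e–d), it is not an edgeless graph, so tw(G) ≥ 1. Therefore the treewidth is 1.

Treewidth 1.
One optimal decomposition is:
Bags: B1 = {d, e}  B2 = {e, f}  B3 = {a, d}  B4 = {b, e}  B5 = {b, c}  B6 = {e, h}  B7 = {d, g}
Tree: B1–B2, B1–B3, B1–B4, B4–B5, B4–B6, B3–B7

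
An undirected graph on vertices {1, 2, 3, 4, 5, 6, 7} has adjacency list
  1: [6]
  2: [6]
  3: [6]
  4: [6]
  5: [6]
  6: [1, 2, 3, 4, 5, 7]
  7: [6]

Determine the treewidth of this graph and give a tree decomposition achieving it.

Every bag has size at most 2, so the width is 2 − 1 = 1 and tw(G) ≤ 1. G has an edge, so its treewidth is at least 1. Combining the bounds, tw(G) = 1.

Treewidth 1.
Bags: B1 = {5, 6}  B2 = {1, 6}  B3 = {6, 7}  B4 = {2, 6}  B5 = {4, 6}  B6 = {3, 6}
Tree: B1–B2, B2–B3, B3–B4, B2–B5, B5–B6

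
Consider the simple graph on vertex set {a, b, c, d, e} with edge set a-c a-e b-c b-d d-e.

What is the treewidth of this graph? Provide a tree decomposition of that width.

Treewidth 2.
Bags: B1 = {b, c, d}  B2 = {c, d, e}  B3 = {a, c, e}
Tree: B1–B2, B2–B3

Each bag holds 3 vertices, so the decomposition has width 2, which upper-bounds the treewidth. For the lower bound, G contains the cycle c–b–d–e–a–c, so G is not a forest; only forests have treewidth ≤ 1, hence tw(G) ≥ 2. Therefore the treewidth is 2.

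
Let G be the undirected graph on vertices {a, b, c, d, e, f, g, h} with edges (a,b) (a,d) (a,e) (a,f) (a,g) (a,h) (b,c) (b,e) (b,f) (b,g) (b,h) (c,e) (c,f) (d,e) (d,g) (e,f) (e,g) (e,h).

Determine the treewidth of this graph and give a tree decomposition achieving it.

Treewidth 3.
Bags: B1 = {a, d, e, g}  B2 = {a, b, e, g}  B3 = {a, b, e, h}  B4 = {a, b, e, f}  B5 = {b, c, e, f}
Tree: B1–B2, B2–B3, B3–B4, B4–B5

Each bag holds 4 vertices, so the decomposition has width 3, which upper-bounds the treewidth. On the other hand G contains the 4-clique {a, d, e, g}. A clique must lie in a single bag of any decomposition, so no decomposition can have width below 3. The upper and lower bounds meet at 3, so that is the treewidth.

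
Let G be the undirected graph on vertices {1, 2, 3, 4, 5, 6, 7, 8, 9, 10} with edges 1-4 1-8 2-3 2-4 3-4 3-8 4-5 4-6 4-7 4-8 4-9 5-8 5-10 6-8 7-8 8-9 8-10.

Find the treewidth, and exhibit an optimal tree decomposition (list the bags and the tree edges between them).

Each bag holds 3 vertices, so the decomposition has width 2, which upper-bounds the treewidth. Conversely, {5, 8, 10} is a clique of size 3, and the vertices of any clique must share a bag in every tree decomposition; so some bag has ≥ 3 vertices and tw(G) ≥ 2. Therefore the treewidth is 2.

Treewidth 2.
One such decomposition:
Bags: B1 = {3, 4, 8}  B2 = {4, 5, 8}  B3 = {4, 8, 9}  B4 = {5, 8, 10}  B5 = {1, 4, 8}  B6 = {2, 3, 4}  B7 = {4, 7, 8}  B8 = {4, 6, 8}
Tree: B1–B2, B1–B3, B2–B4, B3–B5, B1–B6, B1–B7, B7–B8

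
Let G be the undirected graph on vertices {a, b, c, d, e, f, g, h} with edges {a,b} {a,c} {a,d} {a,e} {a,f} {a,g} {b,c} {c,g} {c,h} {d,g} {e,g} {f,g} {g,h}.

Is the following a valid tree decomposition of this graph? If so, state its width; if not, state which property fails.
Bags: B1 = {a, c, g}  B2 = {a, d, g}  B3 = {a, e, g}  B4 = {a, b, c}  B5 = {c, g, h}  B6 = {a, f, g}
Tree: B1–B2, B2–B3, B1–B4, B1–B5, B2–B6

Every vertex of G appears in some bag (union = {a, b, c, d, e, f, g, h}); every edge is covered by a bag; and for each vertex v the set of bags containing v is connected in the bag tree. The decomposition is therefore valid. The largest bag has 3 vertices, so the width is 2.

Yes; width 2.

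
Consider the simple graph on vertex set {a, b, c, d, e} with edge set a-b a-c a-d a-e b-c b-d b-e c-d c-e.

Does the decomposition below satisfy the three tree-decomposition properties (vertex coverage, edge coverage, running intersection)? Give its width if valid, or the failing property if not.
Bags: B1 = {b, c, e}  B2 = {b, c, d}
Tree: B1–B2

No — vertex a appears in no bag.

A tree decomposition must satisfy three properties: every vertex lies in some bag; for every edge, both endpoints lie together in some bag; and for every vertex, the bags containing it form a connected subtree. Here vertex a appears in no bag, so the decomposition is invalid.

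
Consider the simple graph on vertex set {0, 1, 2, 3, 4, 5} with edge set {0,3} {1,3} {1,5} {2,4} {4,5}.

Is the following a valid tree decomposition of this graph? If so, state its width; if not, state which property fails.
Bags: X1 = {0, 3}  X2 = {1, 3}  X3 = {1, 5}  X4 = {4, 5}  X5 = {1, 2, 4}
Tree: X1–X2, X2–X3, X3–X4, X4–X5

A tree decomposition must satisfy three properties: every vertex lies in some bag; for every edge, both endpoints lie together in some bag; and for every vertex, the bags containing it form a connected subtree. Here bags containing vertex 1 are not connected in the tree, so the decomposition is invalid.

No — bags containing vertex 1 are not connected in the tree.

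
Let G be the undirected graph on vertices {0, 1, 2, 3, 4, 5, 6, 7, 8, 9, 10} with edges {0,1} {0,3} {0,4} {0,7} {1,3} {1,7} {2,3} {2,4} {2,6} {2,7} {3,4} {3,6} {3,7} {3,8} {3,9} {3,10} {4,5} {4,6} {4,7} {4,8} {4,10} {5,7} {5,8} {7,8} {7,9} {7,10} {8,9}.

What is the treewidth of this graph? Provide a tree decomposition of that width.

The largest bag has 4 vertices, giving width 3; this decomposition certifies tw(G) ≤ 3. For the lower bound, the 4 vertices {2, 3, 4, 6} are pairwise adjacent, and any tree decomposition puts a clique entirely inside one bag — forcing width ≥ 3. Therefore the treewidth is 3.

Treewidth 3.
One such decomposition:
Bags: B1 = {3, 4, 7, 8}  B2 = {2, 3, 4, 7}  B3 = {0, 3, 4, 7}  B4 = {3, 4, 7, 10}  B5 = {0, 1, 3, 7}  B6 = {4, 5, 7, 8}  B7 = {2, 3, 4, 6}  B8 = {3, 7, 8, 9}
Tree: B1–B2, B2–B3, B3–B4, B3–B5, B1–B6, B2–B7, B1–B8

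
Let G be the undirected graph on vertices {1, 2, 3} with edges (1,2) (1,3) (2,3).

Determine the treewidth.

A width-2 tree decomposition is:
Bags: B1 = {1, 2, 3}
Tree: (single bag)
A single bag containing all 3 vertices is trivially a valid decomposition of width 2. On the other hand G contains the 3-clique {1, 2, 3}. A clique must lie in a single bag of any decomposition, so no decomposition can have width below 2. The upper and lower bounds meet at 2, so that is the treewidth.

2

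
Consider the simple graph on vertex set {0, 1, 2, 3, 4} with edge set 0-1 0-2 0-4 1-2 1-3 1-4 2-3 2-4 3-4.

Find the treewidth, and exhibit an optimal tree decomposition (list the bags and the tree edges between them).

Each bag holds 4 vertices, so the decomposition has width 3, which upper-bounds the treewidth. For the lower bound, the 4 vertices {0, 1, 2, 4} are pairwise adjacent, and any tree decomposition puts a clique entirely inside one bag — forcing width ≥ 3. Hence tw(G) = 3 exactly.

Treewidth 3.
One optimal decomposition is:
Bags: B1 = {1, 2, 3, 4}  B2 = {0, 1, 2, 4}
Tree: B1–B2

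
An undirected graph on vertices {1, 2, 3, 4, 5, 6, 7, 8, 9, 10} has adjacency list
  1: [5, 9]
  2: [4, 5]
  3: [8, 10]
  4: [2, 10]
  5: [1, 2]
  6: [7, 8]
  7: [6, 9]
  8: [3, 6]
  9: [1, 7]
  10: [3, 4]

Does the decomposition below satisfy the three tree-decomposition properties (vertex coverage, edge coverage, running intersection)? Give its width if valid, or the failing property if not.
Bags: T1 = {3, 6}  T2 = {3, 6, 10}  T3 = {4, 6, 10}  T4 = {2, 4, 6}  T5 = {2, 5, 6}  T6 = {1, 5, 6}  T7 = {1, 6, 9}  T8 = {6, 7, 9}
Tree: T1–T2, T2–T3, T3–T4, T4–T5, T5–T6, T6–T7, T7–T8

A tree decomposition must satisfy three properties: every vertex lies in some bag; for every edge, both endpoints lie together in some bag; and for every vertex, the bags containing it form a connected subtree. Here vertex 8 appears in no bag, so the decomposition is invalid.

No — vertex 8 appears in no bag.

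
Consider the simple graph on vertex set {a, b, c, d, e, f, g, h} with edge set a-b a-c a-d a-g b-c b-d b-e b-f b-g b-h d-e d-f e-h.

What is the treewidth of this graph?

2

A width-2 tree decomposition is:
Bags: B1 = {a, b, d}  B2 = {a, b, g}  B3 = {b, d, f}  B4 = {b, d, e}  B5 = {a, b, c}  B6 = {b, e, h}
Tree: B1–B2, B1–B3, B1–B4, B1–B5, B4–B6
The largest bag has 3 vertices, giving width 2; this decomposition certifies tw(G) ≤ 2. Conversely, {b, d, e} is a clique of size 3, and the vertices of any clique must share a bag in every tree decomposition; so some bag has ≥ 3 vertices and tw(G) ≥ 2. Therefore the treewidth is 2.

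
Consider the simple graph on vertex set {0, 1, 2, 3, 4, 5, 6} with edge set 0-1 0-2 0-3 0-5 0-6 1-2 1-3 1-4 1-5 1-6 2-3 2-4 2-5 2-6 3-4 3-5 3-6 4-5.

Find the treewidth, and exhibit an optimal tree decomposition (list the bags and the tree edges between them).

Each bag holds 5 vertices, so the decomposition has width 4, which upper-bounds the treewidth. Conversely, {0, 1, 2, 3, 5} is a clique of size 5, and the vertices of any clique must share a bag in every tree decomposition; so some bag has ≥ 5 vertices and tw(G) ≥ 4. Therefore the treewidth is 4.

Treewidth 4.
One optimal decomposition is:
Bags: B1 = {0, 1, 2, 3, 5}  B2 = {0, 1, 2, 3, 6}  B3 = {1, 2, 3, 4, 5}
Tree: B1–B2, B1–B3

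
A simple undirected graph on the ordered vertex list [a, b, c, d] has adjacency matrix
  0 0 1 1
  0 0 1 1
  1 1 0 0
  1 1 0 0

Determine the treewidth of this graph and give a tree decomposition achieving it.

Treewidth 2.
One optimal decomposition is:
Bags: B1 = {a, b, d}  B2 = {a, b, c}
Tree: B1–B2

Each bag holds 3 vertices, so the decomposition has width 2, which upper-bounds the treewidth. Since b–d–a–c–b is a cycle in G, G is not acyclic. Forests are exactly the graphs of treewidth ≤ 1, so tw(G) ≥ 2. Therefore the treewidth is 2.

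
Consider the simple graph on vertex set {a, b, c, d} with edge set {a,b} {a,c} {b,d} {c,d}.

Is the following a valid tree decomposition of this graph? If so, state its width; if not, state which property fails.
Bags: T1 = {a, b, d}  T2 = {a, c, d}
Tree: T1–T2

Vertex coverage: the bags together contain {a, b, c, d}, the full vertex set. Edge coverage: each edge of G has both endpoints in at least one bag. Running intersection: for every vertex, the bags containing it form a connected subtree. All three properties hold, so this is a valid tree decomposition of width max|bag| − 1 = 2, and hence tw(G) ≤ 2.

Yes; width 2.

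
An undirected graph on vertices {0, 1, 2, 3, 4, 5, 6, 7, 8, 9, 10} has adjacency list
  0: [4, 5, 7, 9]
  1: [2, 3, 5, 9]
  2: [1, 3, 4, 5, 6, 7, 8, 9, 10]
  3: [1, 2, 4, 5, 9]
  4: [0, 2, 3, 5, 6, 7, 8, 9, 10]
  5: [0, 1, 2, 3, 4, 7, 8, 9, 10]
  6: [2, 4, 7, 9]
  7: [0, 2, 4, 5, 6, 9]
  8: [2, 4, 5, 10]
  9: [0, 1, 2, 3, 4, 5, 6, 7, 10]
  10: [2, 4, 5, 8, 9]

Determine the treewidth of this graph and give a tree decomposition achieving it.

Treewidth 4.
Bags: B1 = {2, 4, 5, 7, 9}  B2 = {0, 4, 5, 7, 9}  B3 = {2, 4, 5, 9, 10}  B4 = {2, 3, 4, 5, 9}  B5 = {2, 4, 6, 7, 9}  B6 = {2, 4, 5, 8, 10}  B7 = {1, 2, 3, 5, 9}
Tree: B1–B2, B1–B3, B3–B4, B1–B5, B3–B6, B4–B7

The largest bag has 5 vertices, giving width 4; this decomposition certifies tw(G) ≤ 4. On the other hand G contains the 5-clique {0, 4, 5, 7, 9}. A clique must lie in a single bag of any decomposition, so no decomposition can have width below 4. Hence tw(G) = 4 exactly.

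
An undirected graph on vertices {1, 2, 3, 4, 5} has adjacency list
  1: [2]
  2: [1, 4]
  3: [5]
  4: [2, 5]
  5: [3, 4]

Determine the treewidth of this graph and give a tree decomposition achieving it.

Every bag has size at most 2, so the width is 2 − 1 = 1 and tw(G) ≤ 1. G has an edge, so its treewidth is at least 1. Combining the bounds, tw(G) = 1.

Treewidth 1.
One optimal decomposition is:
Bags: B1 = {1, 2}  B2 = {2, 4}  B3 = {4, 5}  B4 = {3, 5}
Tree: B1–B2, B2–B3, B3–B4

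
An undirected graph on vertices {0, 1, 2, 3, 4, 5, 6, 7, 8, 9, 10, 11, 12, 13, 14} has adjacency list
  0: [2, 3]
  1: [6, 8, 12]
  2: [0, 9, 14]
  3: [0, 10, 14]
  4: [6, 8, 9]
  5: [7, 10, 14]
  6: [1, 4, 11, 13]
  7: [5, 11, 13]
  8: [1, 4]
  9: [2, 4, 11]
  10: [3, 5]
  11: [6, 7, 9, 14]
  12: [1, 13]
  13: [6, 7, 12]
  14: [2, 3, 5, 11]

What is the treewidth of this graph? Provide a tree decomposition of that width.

Treewidth 3.
One optimal decomposition is:
Bags: B1 = {0, 2, 3, 10}  B2 = {2, 3, 10, 14}  B3 = {2, 5, 10, 14}  B4 = {2, 5, 9, 14}  B5 = {5, 9, 11, 14}  B6 = {5, 7, 9, 11}  B7 = {4, 7, 9, 11}  B8 = {4, 6, 7, 11}  B9 = {4, 6, 7, 13}  B10 = {4, 6, 8, 13}  B11 = {1, 6, 8, 13}  B12 = {1, 8, 12, 13}
Tree: B1–B2, B2–B3, B3–B4, B4–B5, B5–B6, B6–B7, B7–B8, B8–B9, B9–B10, B10–B11, B11–B12

The largest bag has 4 vertices, giving width 3; this decomposition certifies tw(G) ≤ 3. For the lower bound: the 4 vertex sets {0,3,10}, {2}, {14}, {5,7,9,11} are disjoint, each induces a connected subgraph, and every pair is joined by at least one edge of G. Contracting each set to a single vertex therefore yields K_{4} as a minor, and since treewidth is minor-monotone, tw(G) ≥ tw(K_{4}) = 3. Combining the bounds, tw(G) = 3.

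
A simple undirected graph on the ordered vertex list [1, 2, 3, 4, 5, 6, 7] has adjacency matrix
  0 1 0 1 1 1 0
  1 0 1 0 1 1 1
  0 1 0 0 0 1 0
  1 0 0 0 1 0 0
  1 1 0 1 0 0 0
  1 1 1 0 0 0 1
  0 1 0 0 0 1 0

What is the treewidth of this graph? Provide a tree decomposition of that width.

Every bag has size at most 3, so the width is 3 − 1 = 2 and tw(G) ≤ 2. Conversely, {1, 2, 5} is a clique of size 3, and the vertices of any clique must share a bag in every tree decomposition; so some bag has ≥ 3 vertices and tw(G) ≥ 2. The upper and lower bounds meet at 2, so that is the treewidth.

Treewidth 2.
Bags: B1 = {1, 2, 6}  B2 = {2, 3, 6}  B3 = {1, 2, 5}  B4 = {1, 4, 5}  B5 = {2, 6, 7}
Tree: B1–B2, B1–B3, B3–B4, B1–B5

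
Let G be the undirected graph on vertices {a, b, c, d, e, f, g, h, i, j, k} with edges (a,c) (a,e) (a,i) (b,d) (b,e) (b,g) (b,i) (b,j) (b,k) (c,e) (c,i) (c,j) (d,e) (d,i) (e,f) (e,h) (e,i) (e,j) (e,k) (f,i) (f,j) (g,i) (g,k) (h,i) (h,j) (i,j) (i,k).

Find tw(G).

3

A width-3 tree decomposition is:
Bags: B1 = {b, e, i, k}  B2 = {b, e, i, j}  B3 = {c, e, i, j}  B4 = {e, h, i, j}  B5 = {b, d, e, i}  B6 = {e, f, i, j}  B7 = {b, g, i, k}  B8 = {a, c, e, i}
Tree: B1–B2, B2–B3, B2–B4, B1–B5, B4–B6, B1–B7, B3–B8
Every bag has size at most 4, so the width is 4 − 1 = 3 and tw(G) ≤ 3. For the lower bound, the 4 vertices {b, g, i, k} are pairwise adjacent, and any tree decomposition puts a clique entirely inside one bag — forcing width ≥ 3. Hence tw(G) = 3 exactly.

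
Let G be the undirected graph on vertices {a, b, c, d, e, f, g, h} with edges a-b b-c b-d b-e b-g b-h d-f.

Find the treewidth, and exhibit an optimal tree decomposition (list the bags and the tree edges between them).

Treewidth 1.
One such decomposition:
Bags: B1 = {b, d}  B2 = {b, h}  B3 = {a, b}  B4 = {b, g}  B5 = {b, e}  B6 = {b, c}  B7 = {d, f}
Tree: B1–B2, B2–B3, B2–B4, B1–B5, B3–B6, B1–B7

Each bag holds 2 vertices, so the decomposition has width 1, which upper-bounds the treewidth. Since G has at least one edge (e.g. d–b), it is not an edgeless graph, so tw(G) ≥ 1. The upper and lower bounds meet at 1, so that is the treewidth.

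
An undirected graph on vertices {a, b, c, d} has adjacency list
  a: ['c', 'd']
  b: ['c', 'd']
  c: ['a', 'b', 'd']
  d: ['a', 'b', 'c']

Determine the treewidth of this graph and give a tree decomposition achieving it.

Treewidth 2.
Bags: B1 = {b, c, d}  B2 = {a, c, d}
Tree: B1–B2

Every bag has size at most 3, so the width is 3 − 1 = 2 and tw(G) ≤ 2. Conversely, {a, c, d} is a clique of size 3, and the vertices of any clique must share a bag in every tree decomposition; so some bag has ≥ 3 vertices and tw(G) ≥ 2. The upper and lower bounds meet at 2, so that is the treewidth.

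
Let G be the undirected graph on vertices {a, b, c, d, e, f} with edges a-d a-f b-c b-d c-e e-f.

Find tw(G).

2

A width-2 tree decomposition is:
Bags: B1 = {c, e, f}  B2 = {a, c, f}  B3 = {a, c, d}  B4 = {b, c, d}
Tree: B1–B2, B2–B3, B3–B4
Every bag has size at most 3, so the width is 3 − 1 = 2 and tw(G) ≤ 2. The edges c–e–f–a–d–b–c form a cycle, so G is not a tree and its treewidth is at least 2. Combining the bounds, tw(G) = 2.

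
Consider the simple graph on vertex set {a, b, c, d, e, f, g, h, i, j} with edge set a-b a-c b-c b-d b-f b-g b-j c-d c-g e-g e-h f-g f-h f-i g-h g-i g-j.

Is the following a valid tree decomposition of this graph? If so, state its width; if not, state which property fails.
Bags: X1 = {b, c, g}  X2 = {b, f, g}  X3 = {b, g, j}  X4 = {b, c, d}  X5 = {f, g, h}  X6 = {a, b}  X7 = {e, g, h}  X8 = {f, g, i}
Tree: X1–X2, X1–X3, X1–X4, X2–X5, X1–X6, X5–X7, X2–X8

No — edge (c,a) lies in no bag.

A tree decomposition must satisfy three properties: every vertex lies in some bag; for every edge, both endpoints lie together in some bag; and for every vertex, the bags containing it form a connected subtree. Here edge (c,a) lies in no bag, so the decomposition is invalid.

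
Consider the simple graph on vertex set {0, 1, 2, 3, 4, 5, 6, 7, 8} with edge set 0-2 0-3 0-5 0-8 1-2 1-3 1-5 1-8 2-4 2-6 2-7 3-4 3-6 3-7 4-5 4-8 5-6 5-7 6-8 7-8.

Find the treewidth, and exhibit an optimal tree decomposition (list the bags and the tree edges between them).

Treewidth 4.
Bags: B1 = {1, 2, 3, 5, 8}  B2 = {0, 2, 3, 5, 8}  B3 = {2, 3, 4, 5, 8}  B4 = {2, 3, 5, 6, 8}  B5 = {2, 3, 5, 7, 8}
Tree: B1–B2, B2–B3, B3–B4, B4–B5

The largest bag has 5 vertices, giving width 4; this decomposition certifies tw(G) ≤ 4. For the lower bound: the 5 vertex sets {1,3}, {0,2}, {4,5}, {8}, {6} are disjoint, each induces a connected subgraph, and every pair is joined by at least one edge of G. Contracting each set to a single vertex therefore yields K_{5} as a minor, and since treewidth is minor-monotone, tw(G) ≥ tw(K_{5}) = 4. Therefore the treewidth is 4.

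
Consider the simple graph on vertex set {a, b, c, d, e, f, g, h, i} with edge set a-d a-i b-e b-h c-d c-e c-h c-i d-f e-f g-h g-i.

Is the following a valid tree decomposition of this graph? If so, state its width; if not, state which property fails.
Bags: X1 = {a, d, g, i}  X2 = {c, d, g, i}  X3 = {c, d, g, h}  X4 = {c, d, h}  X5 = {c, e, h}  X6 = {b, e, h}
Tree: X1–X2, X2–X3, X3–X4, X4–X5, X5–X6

No — vertex f appears in no bag.

A tree decomposition must satisfy three properties: every vertex lies in some bag; for every edge, both endpoints lie together in some bag; and for every vertex, the bags containing it form a connected subtree. Here vertex f appears in no bag, so the decomposition is invalid.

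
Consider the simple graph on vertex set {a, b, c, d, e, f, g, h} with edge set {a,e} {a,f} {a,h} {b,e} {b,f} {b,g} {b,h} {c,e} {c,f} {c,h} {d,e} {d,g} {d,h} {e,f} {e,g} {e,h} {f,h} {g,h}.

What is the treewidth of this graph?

A width-3 tree decomposition is:
Bags: B1 = {b, e, g, h}  B2 = {b, e, f, h}  B3 = {d, e, g, h}  B4 = {c, e, f, h}  B5 = {a, e, f, h}
Tree: B1–B2, B1–B3, B2–B4, B2–B5
The largest bag has 4 vertices, giving width 3; this decomposition certifies tw(G) ≤ 3. For the lower bound, the 4 vertices {d, e, g, h} are pairwise adjacent, and any tree decomposition puts a clique entirely inside one bag — forcing width ≥ 3. Hence tw(G) = 3 exactly.

3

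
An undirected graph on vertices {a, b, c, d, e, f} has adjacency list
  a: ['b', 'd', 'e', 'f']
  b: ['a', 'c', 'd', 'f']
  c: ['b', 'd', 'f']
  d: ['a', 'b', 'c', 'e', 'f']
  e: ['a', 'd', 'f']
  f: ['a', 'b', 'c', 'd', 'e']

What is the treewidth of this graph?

3

A width-3 tree decomposition is:
Bags: B1 = {a, b, d, f}  B2 = {b, c, d, f}  B3 = {a, d, e, f}
Tree: B1–B2, B1–B3
Every bag has size at most 4, so the width is 4 − 1 = 3 and tw(G) ≤ 3. Conversely, {b, c, d, f} is a clique of size 4, and the vertices of any clique must share a bag in every tree decomposition; so some bag has ≥ 4 vertices and tw(G) ≥ 3. Therefore the treewidth is 3.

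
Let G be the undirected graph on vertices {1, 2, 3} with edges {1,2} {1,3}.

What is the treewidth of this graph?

1

A width-1 tree decomposition is:
Bags: B1 = {1, 2}  B2 = {1, 3}
Tree: B1–B2
Each bag holds 2 vertices, so the decomposition has width 1, which upper-bounds the treewidth. Since G has at least one edge (e.g. 2–1), it is not an edgeless graph, so tw(G) ≥ 1. Hence tw(G) = 1 exactly.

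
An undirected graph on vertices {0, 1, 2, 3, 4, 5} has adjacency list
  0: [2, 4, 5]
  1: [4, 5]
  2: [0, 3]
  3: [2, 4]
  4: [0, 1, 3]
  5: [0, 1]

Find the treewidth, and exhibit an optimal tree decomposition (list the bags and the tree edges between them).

Treewidth 2.
Bags: B1 = {1, 4, 5}  B2 = {0, 4, 5}  B3 = {0, 3, 4}  B4 = {0, 2, 3}
Tree: B1–B2, B2–B3, B3–B4

The largest bag has 3 vertices, giving width 2; this decomposition certifies tw(G) ≤ 2. For the lower bound, G contains the cycle 1–5–0–4–1, so G is not a forest; only forests have treewidth ≤ 1, hence tw(G) ≥ 2. The upper and lower bounds meet at 2, so that is the treewidth.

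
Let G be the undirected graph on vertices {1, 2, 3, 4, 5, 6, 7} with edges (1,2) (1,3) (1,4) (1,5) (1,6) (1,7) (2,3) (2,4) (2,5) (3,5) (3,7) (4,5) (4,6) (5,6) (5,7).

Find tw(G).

3

A width-3 tree decomposition is:
Bags: B1 = {1, 2, 4, 5}  B2 = {1, 2, 3, 5}  B3 = {1, 3, 5, 7}  B4 = {1, 4, 5, 6}
Tree: B1–B2, B2–B3, B1–B4
Each bag holds 4 vertices, so the decomposition has width 3, which upper-bounds the treewidth. For the lower bound, the 4 vertices {1, 2, 3, 5} are pairwise adjacent, and any tree decomposition puts a clique entirely inside one bag — forcing width ≥ 3. Therefore the treewidth is 3.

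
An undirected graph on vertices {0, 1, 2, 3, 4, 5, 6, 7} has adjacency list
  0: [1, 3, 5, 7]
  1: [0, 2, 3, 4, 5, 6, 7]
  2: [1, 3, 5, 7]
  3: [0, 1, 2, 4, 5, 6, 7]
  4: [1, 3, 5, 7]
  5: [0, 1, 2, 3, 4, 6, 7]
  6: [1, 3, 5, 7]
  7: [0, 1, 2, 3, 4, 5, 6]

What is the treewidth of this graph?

4

A width-4 tree decomposition is:
Bags: B1 = {1, 2, 3, 5, 7}  B2 = {0, 1, 3, 5, 7}  B3 = {1, 3, 5, 6, 7}  B4 = {1, 3, 4, 5, 7}
Tree: B1–B2, B2–B3, B3–B4
The largest bag has 5 vertices, giving width 4; this decomposition certifies tw(G) ≤ 4. For the lower bound, the 5 vertices {0, 1, 3, 5, 7} are pairwise adjacent, and any tree decomposition puts a clique entirely inside one bag — forcing width ≥ 4. Combining the bounds, tw(G) = 4.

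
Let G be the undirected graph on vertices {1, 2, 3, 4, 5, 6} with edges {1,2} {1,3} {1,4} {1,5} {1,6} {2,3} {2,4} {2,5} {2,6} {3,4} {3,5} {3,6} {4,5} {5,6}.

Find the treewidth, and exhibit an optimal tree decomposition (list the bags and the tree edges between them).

Treewidth 4.
One such decomposition:
Bags: B1 = {1, 2, 3, 4, 5}  B2 = {1, 2, 3, 5, 6}
Tree: B1–B2

Every bag has size at most 5, so the width is 5 − 1 = 4 and tw(G) ≤ 4. For the lower bound, the 5 vertices {1, 2, 3, 4, 5} are pairwise adjacent, and any tree decomposition puts a clique entirely inside one bag — forcing width ≥ 4. Combining the bounds, tw(G) = 4.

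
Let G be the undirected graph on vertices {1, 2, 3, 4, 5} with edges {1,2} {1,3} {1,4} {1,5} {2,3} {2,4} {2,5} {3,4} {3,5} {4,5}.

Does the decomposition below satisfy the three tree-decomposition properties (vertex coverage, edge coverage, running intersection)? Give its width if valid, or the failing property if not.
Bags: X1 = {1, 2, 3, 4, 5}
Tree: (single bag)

Vertex coverage: the bags together contain {1, 2, 3, 4, 5}, the full vertex set. Edge coverage: each edge of G has both endpoints in at least one bag. Running intersection: for every vertex, the bags containing it form a connected subtree. All three properties hold, so this is a valid tree decomposition of width max|bag| − 1 = 4, and hence tw(G) ≤ 4.

Yes; width 4.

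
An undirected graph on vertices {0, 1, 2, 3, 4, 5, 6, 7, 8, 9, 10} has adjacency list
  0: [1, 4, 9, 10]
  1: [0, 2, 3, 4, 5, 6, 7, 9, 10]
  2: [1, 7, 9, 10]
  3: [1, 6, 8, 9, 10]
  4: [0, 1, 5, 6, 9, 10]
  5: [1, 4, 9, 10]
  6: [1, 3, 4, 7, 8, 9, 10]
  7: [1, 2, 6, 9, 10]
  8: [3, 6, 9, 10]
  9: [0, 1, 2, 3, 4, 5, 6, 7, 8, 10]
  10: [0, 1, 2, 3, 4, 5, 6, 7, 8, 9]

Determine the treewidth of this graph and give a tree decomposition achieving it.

Every bag has size at most 5, so the width is 5 − 1 = 4 and tw(G) ≤ 4. For the lower bound, the 5 vertices {3, 6, 8, 9, 10} are pairwise adjacent, and any tree decomposition puts a clique entirely inside one bag — forcing width ≥ 4. Therefore the treewidth is 4.

Treewidth 4.
One such decomposition:
Bags: B1 = {0, 1, 4, 9, 10}  B2 = {1, 4, 6, 9, 10}  B3 = {1, 3, 6, 9, 10}  B4 = {1, 6, 7, 9, 10}  B5 = {1, 4, 5, 9, 10}  B6 = {1, 2, 7, 9, 10}  B7 = {3, 6, 8, 9, 10}
Tree: B1–B2, B2–B3, B2–B4, B1–B5, B4–B6, B3–B7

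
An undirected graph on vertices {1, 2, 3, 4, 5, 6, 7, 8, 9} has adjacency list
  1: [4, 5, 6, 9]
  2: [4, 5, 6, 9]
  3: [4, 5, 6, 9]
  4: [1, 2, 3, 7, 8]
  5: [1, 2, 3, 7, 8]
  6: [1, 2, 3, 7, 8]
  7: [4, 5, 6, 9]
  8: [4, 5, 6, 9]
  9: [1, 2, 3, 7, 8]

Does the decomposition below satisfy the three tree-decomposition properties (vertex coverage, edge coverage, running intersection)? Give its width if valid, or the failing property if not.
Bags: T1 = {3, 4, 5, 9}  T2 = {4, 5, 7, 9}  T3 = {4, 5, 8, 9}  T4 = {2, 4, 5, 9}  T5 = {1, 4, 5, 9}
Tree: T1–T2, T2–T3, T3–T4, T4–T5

A tree decomposition must satisfy three properties: every vertex lies in some bag; for every edge, both endpoints lie together in some bag; and for every vertex, the bags containing it form a connected subtree. Here vertex 6 appears in no bag, so the decomposition is invalid.

No — vertex 6 appears in no bag.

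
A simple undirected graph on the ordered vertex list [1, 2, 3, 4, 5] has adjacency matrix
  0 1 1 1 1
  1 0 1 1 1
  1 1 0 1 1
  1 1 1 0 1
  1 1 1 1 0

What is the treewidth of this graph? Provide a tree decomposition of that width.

Treewidth 4.
One optimal decomposition is:
Bags: B1 = {1, 2, 3, 4, 5}
Tree: (single bag)

A single bag containing all 5 vertices is trivially a valid decomposition of width 4. Conversely, {1, 2, 3, 4, 5} is a clique of size 5, and the vertices of any clique must share a bag in every tree decomposition; so some bag has ≥ 5 vertices and tw(G) ≥ 4. Hence tw(G) = 4 exactly.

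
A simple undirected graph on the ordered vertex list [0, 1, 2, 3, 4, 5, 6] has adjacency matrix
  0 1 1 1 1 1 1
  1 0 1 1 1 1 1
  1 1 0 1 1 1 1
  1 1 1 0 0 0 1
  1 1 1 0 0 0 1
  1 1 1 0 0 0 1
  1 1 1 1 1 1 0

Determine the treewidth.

A width-4 tree decomposition is:
Bags: B1 = {0, 1, 2, 4, 6}  B2 = {0, 1, 2, 5, 6}  B3 = {0, 1, 2, 3, 6}
Tree: B1–B2, B2–B3
Each bag holds 5 vertices, so the decomposition has width 4, which upper-bounds the treewidth. On the other hand G contains the 5-clique {0, 1, 2, 3, 6}. A clique must lie in a single bag of any decomposition, so no decomposition can have width below 4. The upper and lower bounds meet at 4, so that is the treewidth.

4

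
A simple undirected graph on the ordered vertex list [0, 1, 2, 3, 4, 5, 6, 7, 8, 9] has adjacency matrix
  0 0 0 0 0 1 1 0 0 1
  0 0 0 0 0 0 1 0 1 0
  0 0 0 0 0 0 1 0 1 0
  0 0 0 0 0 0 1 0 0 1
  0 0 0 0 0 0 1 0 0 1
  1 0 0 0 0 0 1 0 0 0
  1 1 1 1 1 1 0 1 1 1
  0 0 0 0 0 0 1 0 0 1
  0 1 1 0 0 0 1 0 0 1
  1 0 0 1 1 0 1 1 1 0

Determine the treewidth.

2

A width-2 tree decomposition is:
Bags: B1 = {3, 6, 9}  B2 = {0, 6, 9}  B3 = {6, 8, 9}  B4 = {2, 6, 8}  B5 = {6, 7, 9}  B6 = {1, 6, 8}  B7 = {0, 5, 6}  B8 = {4, 6, 9}
Tree: B1–B2, B1–B3, B3–B4, B3–B5, B4–B6, B2–B7, B5–B8
The largest bag has 3 vertices, giving width 2; this decomposition certifies tw(G) ≤ 2. Conversely, {1, 6, 8} is a clique of size 3, and the vertices of any clique must share a bag in every tree decomposition; so some bag has ≥ 3 vertices and tw(G) ≥ 2. Therefore the treewidth is 2.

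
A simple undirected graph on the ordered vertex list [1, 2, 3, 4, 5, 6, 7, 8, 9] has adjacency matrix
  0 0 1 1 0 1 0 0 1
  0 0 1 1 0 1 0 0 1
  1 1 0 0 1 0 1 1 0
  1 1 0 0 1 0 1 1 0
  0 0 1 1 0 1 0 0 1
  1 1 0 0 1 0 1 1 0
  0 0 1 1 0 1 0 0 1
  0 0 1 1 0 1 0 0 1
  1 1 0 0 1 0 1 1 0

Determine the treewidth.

4

A width-4 tree decomposition is:
Bags: B1 = {3, 4, 6, 7, 9}  B2 = {2, 3, 4, 6, 9}  B3 = {1, 3, 4, 6, 9}  B4 = {3, 4, 6, 8, 9}  B5 = {3, 4, 5, 6, 9}
Tree: B1–B2, B2–B3, B3–B4, B4–B5
The largest bag has 5 vertices, giving width 4; this decomposition certifies tw(G) ≤ 4. For the lower bound: the 5 vertex sets {4,7}, {2,3}, {1,6}, {9}, {8} are disjoint, each induces a connected subgraph, and every pair is joined by at least one edge of G. Contracting each set to a single vertex therefore yields K_{5} as a minor, and since treewidth is minor-monotone, tw(G) ≥ tw(K_{5}) = 4. Hence tw(G) = 4 exactly.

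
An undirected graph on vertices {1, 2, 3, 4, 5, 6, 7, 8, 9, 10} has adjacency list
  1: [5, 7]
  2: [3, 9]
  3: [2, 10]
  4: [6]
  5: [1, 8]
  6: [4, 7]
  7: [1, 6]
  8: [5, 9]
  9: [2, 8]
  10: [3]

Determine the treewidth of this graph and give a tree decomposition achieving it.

Every bag has size at most 2, so the width is 2 − 1 = 1 and tw(G) ≤ 1. Any graph with an edge has treewidth ≥ 1, and G has the edge 10–3. Hence tw(G) = 1 exactly.

Treewidth 1.
One such decomposition:
Bags: B1 = {3, 10}  B2 = {2, 3}  B3 = {2, 9}  B4 = {8, 9}  B5 = {5, 8}  B6 = {1, 5}  B7 = {1, 7}  B8 = {6, 7}  B9 = {4, 6}
Tree: B1–B2, B2–B3, B3–B4, B4–B5, B5–B6, B6–B7, B7–B8, B8–B9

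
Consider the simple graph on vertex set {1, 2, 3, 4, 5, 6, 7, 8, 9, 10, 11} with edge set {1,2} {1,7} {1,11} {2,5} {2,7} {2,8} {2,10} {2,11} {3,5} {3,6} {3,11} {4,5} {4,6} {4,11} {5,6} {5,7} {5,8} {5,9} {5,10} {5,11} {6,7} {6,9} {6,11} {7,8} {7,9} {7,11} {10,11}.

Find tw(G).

3

A width-3 tree decomposition is:
Bags: B1 = {2, 5, 7, 11}  B2 = {5, 6, 7, 11}  B3 = {2, 5, 10, 11}  B4 = {2, 5, 7, 8}  B5 = {4, 5, 6, 11}  B6 = {3, 5, 6, 11}  B7 = {5, 6, 7, 9}  B8 = {1, 2, 7, 11}
Tree: B1–B2, B1–B3, B1–B4, B2–B5, B2–B6, B2–B7, B1–B8
Every bag has size at most 4, so the width is 4 − 1 = 3 and tw(G) ≤ 3. On the other hand G contains the 4-clique {1, 2, 7, 11}. A clique must lie in a single bag of any decomposition, so no decomposition can have width below 3. The upper and lower bounds meet at 3, so that is the treewidth.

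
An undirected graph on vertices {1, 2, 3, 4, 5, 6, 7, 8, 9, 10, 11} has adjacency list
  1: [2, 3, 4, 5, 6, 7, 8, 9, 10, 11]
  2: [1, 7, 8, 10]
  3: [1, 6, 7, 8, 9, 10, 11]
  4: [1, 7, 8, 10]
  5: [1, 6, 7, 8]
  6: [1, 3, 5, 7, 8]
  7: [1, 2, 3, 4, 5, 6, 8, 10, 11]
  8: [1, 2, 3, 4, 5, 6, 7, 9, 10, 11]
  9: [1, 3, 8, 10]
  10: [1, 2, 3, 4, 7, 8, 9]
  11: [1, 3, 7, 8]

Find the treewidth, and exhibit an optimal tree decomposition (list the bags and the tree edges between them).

Treewidth 4.
Bags: B1 = {1, 3, 8, 9, 10}  B2 = {1, 3, 7, 8, 10}  B3 = {1, 3, 7, 8, 11}  B4 = {1, 3, 6, 7, 8}  B5 = {1, 4, 7, 8, 10}  B6 = {1, 2, 7, 8, 10}  B7 = {1, 5, 6, 7, 8}
Tree: B1–B2, B2–B3, B2–B4, B2–B5, B2–B6, B4–B7

Every bag has size at most 5, so the width is 5 − 1 = 4 and tw(G) ≤ 4. For the lower bound, the 5 vertices {1, 3, 8, 9, 10} are pairwise adjacent, and any tree decomposition puts a clique entirely inside one bag — forcing width ≥ 4. Combining the bounds, tw(G) = 4.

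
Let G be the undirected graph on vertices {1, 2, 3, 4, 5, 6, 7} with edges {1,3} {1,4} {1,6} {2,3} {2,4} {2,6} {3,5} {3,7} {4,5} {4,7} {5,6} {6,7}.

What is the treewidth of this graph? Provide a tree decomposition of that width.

The largest bag has 4 vertices, giving width 3; this decomposition certifies tw(G) ≤ 3. For the lower bound: the 4 vertex sets {1,3}, {5,6}, {4}, {2} are disjoint, each induces a connected subgraph, and every pair is joined by at least one edge of G. Contracting each set to a single vertex therefore yields K_{4} as a minor, and since treewidth is minor-monotone, tw(G) ≥ tw(K_{4}) = 3. The upper and lower bounds meet at 3, so that is the treewidth.

Treewidth 3.
One such decomposition:
Bags: B1 = {1, 3, 4, 6}  B2 = {3, 4, 5, 6}  B3 = {2, 3, 4, 6}  B4 = {3, 4, 6, 7}
Tree: B1–B2, B2–B3, B3–B4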